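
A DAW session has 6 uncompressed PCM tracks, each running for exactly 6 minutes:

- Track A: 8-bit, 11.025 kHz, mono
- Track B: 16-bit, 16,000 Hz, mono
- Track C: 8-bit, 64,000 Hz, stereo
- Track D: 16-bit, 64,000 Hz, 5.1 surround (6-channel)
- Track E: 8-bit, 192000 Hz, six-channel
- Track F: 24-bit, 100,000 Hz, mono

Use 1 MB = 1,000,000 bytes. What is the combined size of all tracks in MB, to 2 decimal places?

exactly 6 minutes = 360 s.
Track A: 11,025 × 360 × 1 × 1 = 3,969,000 bytes.
Track B: 16,000 × 360 × 2 × 1 = 11,520,000 bytes.
Track C: 64,000 × 360 × 1 × 2 = 46,080,000 bytes.
Track D: 64,000 × 360 × 2 × 6 = 276,480,000 bytes.
Track E: 192,000 × 360 × 1 × 6 = 414,720,000 bytes.
Track F: 100,000 × 360 × 3 × 1 = 108,000,000 bytes.
Total = 860,769,000 bytes = 860.77 MB.

860.77 MB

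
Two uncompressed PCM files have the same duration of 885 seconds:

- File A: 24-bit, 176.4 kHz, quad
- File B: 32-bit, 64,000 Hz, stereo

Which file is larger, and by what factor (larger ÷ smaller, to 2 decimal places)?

File A, by a factor of 4.13

File A: 176,400 × 3 × 4 = 2,116,800 bytes/s.
File B: 64,000 × 4 × 2 = 512,000 bytes/s.
File A is larger; ratio = 1,873,368,000 / 453,120,000 = 4.13.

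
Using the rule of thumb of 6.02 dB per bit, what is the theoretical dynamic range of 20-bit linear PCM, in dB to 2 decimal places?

20 × 6.02 = 120.40 dB.

120.40 dB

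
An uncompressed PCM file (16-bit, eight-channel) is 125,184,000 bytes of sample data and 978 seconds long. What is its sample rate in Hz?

8,000 Hz

Bytes = sample_rate × seconds × bytes_per_sample × channels.
sample_rate = 125,184,000 / (978 × 2 × 8) = 125,184,000 / 15,648 = 8,000 Hz.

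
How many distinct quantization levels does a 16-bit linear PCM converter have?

2^16 = 65,536.

65,536 levels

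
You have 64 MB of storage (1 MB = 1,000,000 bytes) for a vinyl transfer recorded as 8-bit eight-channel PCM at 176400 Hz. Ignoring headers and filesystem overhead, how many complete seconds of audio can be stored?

45 seconds

Uncompressed byte rate = 176,400 × 1 × 8 = 1,411,200 bytes/s.
Capacity = 64 × 1,000,000 = 64,000,000 bytes.
64,000,000 / 1,411,200 ≈ 45.35 s → 45 seconds.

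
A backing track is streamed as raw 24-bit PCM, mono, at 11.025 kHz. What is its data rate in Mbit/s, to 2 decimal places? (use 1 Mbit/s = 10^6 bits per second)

0.26 Mbit/s

Bit rate = 11,025 × 24 × 1 = 264,600 bits/s.
= 0.26 Mbit/s.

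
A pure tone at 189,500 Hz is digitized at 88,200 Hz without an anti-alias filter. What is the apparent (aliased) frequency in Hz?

Nyquist = 88,200/2 = 44,100 Hz; 189,500 Hz exceeds it.
Alias = |189,500 − 2×88,200| = |189,500 − 176,400| = 13,100 Hz.

13,100 Hz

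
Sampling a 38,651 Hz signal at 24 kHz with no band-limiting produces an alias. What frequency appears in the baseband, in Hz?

Nyquist = 24,000/2 = 12,000 Hz; 38,651 Hz exceeds it.
Alias = |38,651 − 2×24,000| = |38,651 − 48,000| = 9,349 Hz.

9,349 Hz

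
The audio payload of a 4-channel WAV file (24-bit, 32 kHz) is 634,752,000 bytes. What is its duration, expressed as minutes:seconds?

Byte rate = 32,000 × 3 × 4 = 384,000 bytes/s.
Duration = 634,752,000 / 384,000 = 1,653 s.
1,653 s = 27:33.

27:33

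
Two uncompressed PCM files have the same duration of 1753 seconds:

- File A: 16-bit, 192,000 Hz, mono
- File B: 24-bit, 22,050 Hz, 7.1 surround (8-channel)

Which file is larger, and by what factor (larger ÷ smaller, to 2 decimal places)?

File B, by a factor of 1.38

File A: 192,000 × 2 × 1 = 384,000 bytes/s.
File B: 22,050 × 3 × 8 = 529,200 bytes/s.
File B is larger; ratio = 927,687,600 / 673,152,000 = 1.38.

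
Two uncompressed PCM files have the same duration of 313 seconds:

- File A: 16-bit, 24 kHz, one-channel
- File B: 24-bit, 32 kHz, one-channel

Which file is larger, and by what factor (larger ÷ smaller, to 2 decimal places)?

File B, by a factor of 2.00

File A: 24,000 × 2 × 1 = 48,000 bytes/s.
File B: 32,000 × 3 × 1 = 96,000 bytes/s.
File B is larger; ratio = 30,048,000 / 15,024,000 = 2.00.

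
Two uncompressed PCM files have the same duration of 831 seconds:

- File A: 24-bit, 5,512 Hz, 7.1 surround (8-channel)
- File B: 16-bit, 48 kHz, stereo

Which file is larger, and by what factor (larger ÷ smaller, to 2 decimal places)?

File A: 5,512 × 3 × 8 = 132,288 bytes/s.
File B: 48,000 × 2 × 2 = 192,000 bytes/s.
File B is larger; ratio = 159,552,000 / 109,931,328 = 1.45.

File B, by a factor of 1.45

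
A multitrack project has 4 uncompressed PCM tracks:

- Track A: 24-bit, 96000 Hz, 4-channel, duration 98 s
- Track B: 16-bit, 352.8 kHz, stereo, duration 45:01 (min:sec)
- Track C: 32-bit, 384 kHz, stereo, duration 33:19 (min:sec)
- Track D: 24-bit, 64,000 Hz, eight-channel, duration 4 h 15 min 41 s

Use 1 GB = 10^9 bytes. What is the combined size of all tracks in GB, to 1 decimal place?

Track A: 96,000 × 98 × 3 × 4 = 112,896,000 bytes.
Track B: 45:01 (min:sec) = 2,701 s; 352,800 × 2,701 × 2 × 2 = 3,811,651,200 bytes.
Track C: 33:19 (min:sec) = 1,999 s; 384,000 × 1,999 × 4 × 2 = 6,140,928,000 bytes.
Track D: 4 h 15 min 41 s = 15,341 s; 64,000 × 15,341 × 3 × 8 = 23,563,776,000 bytes.
Total = 33,629,251,200 bytes = 33.6 GB.

33.6 GB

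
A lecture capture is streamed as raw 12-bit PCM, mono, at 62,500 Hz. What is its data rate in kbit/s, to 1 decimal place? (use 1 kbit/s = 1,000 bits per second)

Bit rate = 62,500 × 12 × 1 = 750,000 bits/s.
= 750.0 kbit/s.

750.0 kbit/s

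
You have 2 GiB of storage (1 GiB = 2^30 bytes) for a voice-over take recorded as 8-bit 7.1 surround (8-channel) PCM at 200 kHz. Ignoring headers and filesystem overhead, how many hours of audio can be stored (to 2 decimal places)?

Uncompressed byte rate = 200,000 × 1 × 8 = 1,600,000 bytes/s.
Capacity = 2 × 1,073,741,824 = 2,147,483,648 bytes.
2,147,483,648 / 1,600,000 ≈ 1342.18 s → 0.37 hours.

0.37 hours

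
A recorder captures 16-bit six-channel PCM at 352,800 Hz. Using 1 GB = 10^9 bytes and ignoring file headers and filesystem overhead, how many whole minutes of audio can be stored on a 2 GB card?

Uncompressed byte rate = 352,800 × 2 × 6 = 4,233,600 bytes/s.
Capacity = 2 × 1,000,000,000 = 2,000,000,000 bytes.
2,000,000,000 / 4,233,600 ≈ 472.41 s → 7 minutes.

7 minutes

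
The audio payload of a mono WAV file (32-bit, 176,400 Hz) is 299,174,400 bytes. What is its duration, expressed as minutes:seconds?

Byte rate = 176,400 × 4 × 1 = 705,600 bytes/s.
Duration = 299,174,400 / 705,600 = 424 s.
424 s = 7:04.

7:04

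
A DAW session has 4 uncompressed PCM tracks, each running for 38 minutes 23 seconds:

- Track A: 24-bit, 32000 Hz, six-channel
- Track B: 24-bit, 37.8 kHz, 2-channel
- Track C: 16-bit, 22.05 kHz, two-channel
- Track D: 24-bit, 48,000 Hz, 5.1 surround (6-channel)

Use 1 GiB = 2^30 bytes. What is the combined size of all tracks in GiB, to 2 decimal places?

38 minutes 23 seconds = 2,303 s.
Track A: 32,000 × 2,303 × 3 × 6 = 1,326,528,000 bytes.
Track B: 37,800 × 2,303 × 3 × 2 = 522,320,400 bytes.
Track C: 22,050 × 2,303 × 2 × 2 = 203,124,600 bytes.
Track D: 48,000 × 2,303 × 3 × 6 = 1,989,792,000 bytes.
Total = 4,041,765,000 bytes = 3.76 GiB.

3.76 GiB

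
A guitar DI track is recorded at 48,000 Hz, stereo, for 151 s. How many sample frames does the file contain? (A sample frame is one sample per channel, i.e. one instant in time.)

7,248,000 sample frames

48,000 samples/s × 151 s = 7,248,000 frames.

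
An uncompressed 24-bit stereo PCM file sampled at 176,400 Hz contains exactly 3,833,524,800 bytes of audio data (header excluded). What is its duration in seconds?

3,622 seconds

Byte rate = 176,400 × 3 × 2 = 1,058,400 bytes/s.
Duration = 3,833,524,800 / 1,058,400 = 3,622 s.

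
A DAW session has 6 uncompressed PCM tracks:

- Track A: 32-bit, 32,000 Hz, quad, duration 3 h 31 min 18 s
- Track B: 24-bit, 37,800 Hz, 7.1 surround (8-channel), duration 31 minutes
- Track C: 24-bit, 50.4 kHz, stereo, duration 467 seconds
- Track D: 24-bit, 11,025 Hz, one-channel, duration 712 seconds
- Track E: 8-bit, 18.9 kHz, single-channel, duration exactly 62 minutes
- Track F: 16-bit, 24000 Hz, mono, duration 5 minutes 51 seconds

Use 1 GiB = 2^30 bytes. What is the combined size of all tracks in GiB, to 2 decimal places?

Track A: 3 h 31 min 18 s = 12,678 s; 32,000 × 12,678 × 4 × 4 = 6,491,136,000 bytes.
Track B: 31 minutes = 1,860 s; 37,800 × 1,860 × 3 × 8 = 1,687,392,000 bytes.
Track C: 50,400 × 467 × 3 × 2 = 141,220,800 bytes.
Track D: 11,025 × 712 × 3 × 1 = 23,549,400 bytes.
Track E: exactly 62 minutes = 3,720 s; 18,900 × 3,720 × 1 × 1 = 70,308,000 bytes.
Track F: 5 minutes 51 seconds = 351 s; 24,000 × 351 × 2 × 1 = 16,848,000 bytes.
Total = 8,430,454,200 bytes = 7.85 GiB.

7.85 GiB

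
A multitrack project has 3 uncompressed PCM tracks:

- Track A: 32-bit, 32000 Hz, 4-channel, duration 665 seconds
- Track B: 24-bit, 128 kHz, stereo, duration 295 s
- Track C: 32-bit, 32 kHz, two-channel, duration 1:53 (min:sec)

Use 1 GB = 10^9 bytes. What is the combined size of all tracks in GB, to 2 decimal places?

0.60 GB

Track A: 32,000 × 665 × 4 × 4 = 340,480,000 bytes.
Track B: 128,000 × 295 × 3 × 2 = 226,560,000 bytes.
Track C: 1:53 (min:sec) = 113 s; 32,000 × 113 × 4 × 2 = 28,928,000 bytes.
Total = 595,968,000 bytes = 0.60 GB.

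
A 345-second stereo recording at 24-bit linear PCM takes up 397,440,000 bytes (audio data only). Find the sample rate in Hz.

192,000 Hz

Bytes = sample_rate × seconds × bytes_per_sample × channels.
sample_rate = 397,440,000 / (345 × 3 × 2) = 397,440,000 / 2,070 = 192,000 Hz.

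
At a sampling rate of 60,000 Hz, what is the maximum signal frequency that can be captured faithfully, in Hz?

30,000 Hz

Nyquist frequency = sample rate / 2 = 60,000 / 2 = 30,000 Hz.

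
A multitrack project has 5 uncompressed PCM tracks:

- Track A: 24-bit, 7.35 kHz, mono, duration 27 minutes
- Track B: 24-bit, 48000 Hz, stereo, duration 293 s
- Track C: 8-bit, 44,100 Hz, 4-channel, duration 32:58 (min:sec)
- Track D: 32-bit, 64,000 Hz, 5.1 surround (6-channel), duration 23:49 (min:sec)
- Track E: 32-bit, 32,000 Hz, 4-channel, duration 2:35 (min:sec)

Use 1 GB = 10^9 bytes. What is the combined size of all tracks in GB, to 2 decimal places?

2.74 GB

Track A: 27 minutes = 1,620 s; 7,350 × 1,620 × 3 × 1 = 35,721,000 bytes.
Track B: 48,000 × 293 × 3 × 2 = 84,384,000 bytes.
Track C: 32:58 (min:sec) = 1,978 s; 44,100 × 1,978 × 1 × 4 = 348,919,200 bytes.
Track D: 23:49 (min:sec) = 1,429 s; 64,000 × 1,429 × 4 × 6 = 2,194,944,000 bytes.
Track E: 2:35 (min:sec) = 155 s; 32,000 × 155 × 4 × 4 = 79,360,000 bytes.
Total = 2,743,328,200 bytes = 2.74 GB.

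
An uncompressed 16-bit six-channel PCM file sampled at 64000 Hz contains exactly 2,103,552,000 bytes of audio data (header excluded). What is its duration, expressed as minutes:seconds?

45:39

Byte rate = 64,000 × 2 × 6 = 768,000 bytes/s.
Duration = 2,103,552,000 / 768,000 = 2,739 s.
2,739 s = 45:39.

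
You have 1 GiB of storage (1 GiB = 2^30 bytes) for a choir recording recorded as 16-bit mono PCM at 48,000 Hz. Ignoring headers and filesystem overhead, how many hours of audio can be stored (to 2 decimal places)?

3.11 hours

Uncompressed byte rate = 48,000 × 2 × 1 = 96,000 bytes/s.
Capacity = 1 × 1,073,741,824 = 1,073,741,824 bytes.
1,073,741,824 / 96,000 ≈ 11184.81 s → 3.11 hours.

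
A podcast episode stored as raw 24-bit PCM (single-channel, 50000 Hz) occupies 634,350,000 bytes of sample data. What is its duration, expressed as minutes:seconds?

70:29

Byte rate = 50,000 × 3 × 1 = 150,000 bytes/s.
Duration = 634,350,000 / 150,000 = 4,229 s.
4,229 s = 70:29.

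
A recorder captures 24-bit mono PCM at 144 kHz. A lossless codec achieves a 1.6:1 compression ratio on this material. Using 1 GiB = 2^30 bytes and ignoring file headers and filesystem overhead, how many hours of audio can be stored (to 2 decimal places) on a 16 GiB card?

Uncompressed byte rate = 144,000 × 3 × 1 = 432,000 bytes/s.
After 1.6:1 compression, effective rate ≈ 270000 bytes/s.
Capacity = 16 × 1,073,741,824 = 17,179,869,184 bytes.
17,179,869,184 / effective rate ≈ 63629.15 s → 17.67 hours.

17.67 hours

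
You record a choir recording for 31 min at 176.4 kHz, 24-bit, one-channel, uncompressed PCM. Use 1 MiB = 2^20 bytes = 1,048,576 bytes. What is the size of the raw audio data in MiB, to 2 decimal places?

Duration = 31 min = 1,860 s.
Bytes = 176,400 samples/s × 1,860 s × 3 bytes/sample × 1 ch = 984,312,000 bytes.
984,312,000 / 1,048,576 = 938.71 MiB.

938.71 MiB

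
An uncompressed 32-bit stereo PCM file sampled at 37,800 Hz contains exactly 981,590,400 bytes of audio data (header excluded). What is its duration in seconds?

3,246 seconds

Byte rate = 37,800 × 4 × 2 = 302,400 bytes/s.
Duration = 981,590,400 / 302,400 = 3,246 s.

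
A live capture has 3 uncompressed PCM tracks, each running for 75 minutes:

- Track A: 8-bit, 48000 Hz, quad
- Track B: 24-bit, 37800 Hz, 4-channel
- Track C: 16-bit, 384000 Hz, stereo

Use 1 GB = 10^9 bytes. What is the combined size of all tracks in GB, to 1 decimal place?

9.8 GB

75 minutes = 4,500 s.
Track A: 48,000 × 4,500 × 1 × 4 = 864,000,000 bytes.
Track B: 37,800 × 4,500 × 3 × 4 = 2,041,200,000 bytes.
Track C: 384,000 × 4,500 × 2 × 2 = 6,912,000,000 bytes.
Total = 9,817,200,000 bytes = 9.8 GB.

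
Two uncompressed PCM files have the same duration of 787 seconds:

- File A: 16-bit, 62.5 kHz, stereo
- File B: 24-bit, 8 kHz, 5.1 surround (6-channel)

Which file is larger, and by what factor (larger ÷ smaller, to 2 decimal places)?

File A: 62,500 × 2 × 2 = 250,000 bytes/s.
File B: 8,000 × 3 × 6 = 144,000 bytes/s.
File A is larger; ratio = 196,750,000 / 113,328,000 = 1.74.

File A, by a factor of 1.74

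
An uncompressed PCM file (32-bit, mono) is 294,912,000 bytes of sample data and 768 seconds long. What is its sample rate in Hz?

Bytes = sample_rate × seconds × bytes_per_sample × channels.
sample_rate = 294,912,000 / (768 × 4 × 1) = 294,912,000 / 3,072 = 96,000 Hz.

96,000 Hz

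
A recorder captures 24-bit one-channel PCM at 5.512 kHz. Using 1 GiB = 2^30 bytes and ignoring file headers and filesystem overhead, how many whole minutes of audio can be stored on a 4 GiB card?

Uncompressed byte rate = 5,512 × 3 × 1 = 16,536 bytes/s.
Capacity = 4 × 1,073,741,824 = 4,294,967,296 bytes.
4,294,967,296 / 16,536 ≈ 259734.36 s → 4,328 minutes.

4,328 minutes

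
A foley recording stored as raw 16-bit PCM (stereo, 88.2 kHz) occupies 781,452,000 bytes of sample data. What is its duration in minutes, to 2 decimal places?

36.92 minutes

Byte rate = 88,200 × 2 × 2 = 352,800 bytes/s.
Duration = 781,452,000 / 352,800 = 2,215 s.
2,215 s / 60 = 36.92 minutes.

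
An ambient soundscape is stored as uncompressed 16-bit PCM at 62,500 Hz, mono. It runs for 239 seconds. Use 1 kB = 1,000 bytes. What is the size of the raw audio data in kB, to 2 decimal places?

29875.00 kB

Bytes = 62,500 samples/s × 239 s × 2 bytes/sample × 1 ch = 29,875,000 bytes.
29,875,000 / 1,000 = 29875.00 kB.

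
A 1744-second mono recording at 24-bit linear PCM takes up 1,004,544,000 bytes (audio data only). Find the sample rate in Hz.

192,000 Hz

Bytes = sample_rate × seconds × bytes_per_sample × channels.
sample_rate = 1,004,544,000 / (1,744 × 3 × 1) = 1,004,544,000 / 5,232 = 192,000 Hz.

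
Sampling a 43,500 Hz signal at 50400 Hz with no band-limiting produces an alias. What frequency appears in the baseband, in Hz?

6,900 Hz

Nyquist = 50,400/2 = 25,200 Hz; 43,500 Hz exceeds it.
Alias = |43,500 − 1×50,400| = |43,500 − 50,400| = 6,900 Hz.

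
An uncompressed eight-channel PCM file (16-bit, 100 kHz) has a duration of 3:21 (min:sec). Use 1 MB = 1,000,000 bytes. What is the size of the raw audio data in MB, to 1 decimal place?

321.6 MB

Duration = 3:21 (min:sec) = 201 s.
Bytes = 100,000 samples/s × 201 s × 2 bytes/sample × 8 ch = 321,600,000 bytes.
321,600,000 / 1,000,000 = 321.6 MB.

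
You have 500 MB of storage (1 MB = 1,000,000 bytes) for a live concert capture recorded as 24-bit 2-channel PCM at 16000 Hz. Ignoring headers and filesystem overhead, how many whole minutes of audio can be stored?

86 minutes

Uncompressed byte rate = 16,000 × 3 × 2 = 96,000 bytes/s.
Capacity = 500 × 1,000,000 = 500,000,000 bytes.
500,000,000 / 96,000 ≈ 5208.33 s → 86 minutes.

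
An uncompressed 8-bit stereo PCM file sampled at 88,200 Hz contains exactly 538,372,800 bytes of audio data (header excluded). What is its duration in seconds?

3,052 seconds

Byte rate = 88,200 × 1 × 2 = 176,400 bytes/s.
Duration = 538,372,800 / 176,400 = 3,052 s.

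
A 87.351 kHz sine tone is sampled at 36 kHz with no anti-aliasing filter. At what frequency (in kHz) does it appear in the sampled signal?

15.351 kHz

Nyquist = 36,000/2 = 18,000 Hz; 87,351 Hz exceeds it.
Alias = |87,351 − 2×36,000| = |87,351 − 72,000| = 15,351 Hz = 15.351 kHz.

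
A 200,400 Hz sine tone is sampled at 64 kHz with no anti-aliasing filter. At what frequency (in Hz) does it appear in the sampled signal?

8,400 Hz

Nyquist = 64,000/2 = 32,000 Hz; 200,400 Hz exceeds it.
Alias = |200,400 − 3×64,000| = |200,400 − 192,000| = 8,400 Hz.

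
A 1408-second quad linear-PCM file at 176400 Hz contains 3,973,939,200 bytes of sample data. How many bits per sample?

Bytes per sample = 3,973,939,200 / (176,400 × 1,408 × 4) = 3,973,939,200 / 993,484,800 = 4.
Bit depth = 4 × 8 = 32 bits.

32 bits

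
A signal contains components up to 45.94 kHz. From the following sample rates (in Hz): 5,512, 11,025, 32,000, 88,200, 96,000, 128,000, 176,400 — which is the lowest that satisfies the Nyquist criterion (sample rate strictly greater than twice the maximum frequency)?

96,000 Hz

Need sample rate > 2 × 45,940 = 91,880 Hz.
Lowest listed rate above 91,880 Hz is 96,000 Hz.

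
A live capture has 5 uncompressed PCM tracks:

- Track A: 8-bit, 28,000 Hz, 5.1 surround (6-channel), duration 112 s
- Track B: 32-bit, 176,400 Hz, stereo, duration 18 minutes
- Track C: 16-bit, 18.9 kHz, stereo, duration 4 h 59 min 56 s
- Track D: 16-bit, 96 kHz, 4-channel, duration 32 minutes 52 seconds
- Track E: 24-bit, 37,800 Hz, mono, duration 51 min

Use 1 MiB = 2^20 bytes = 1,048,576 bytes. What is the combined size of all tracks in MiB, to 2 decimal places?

4544.17 MiB

Track A: 28,000 × 112 × 1 × 6 = 18,816,000 bytes.
Track B: 18 minutes = 1,080 s; 176,400 × 1,080 × 4 × 2 = 1,524,096,000 bytes.
Track C: 4 h 59 min 56 s = 17,996 s; 18,900 × 17,996 × 2 × 2 = 1,360,497,600 bytes.
Track D: 32 minutes 52 seconds = 1,972 s; 96,000 × 1,972 × 2 × 4 = 1,514,496,000 bytes.
Track E: 51 min = 3,060 s; 37,800 × 3,060 × 3 × 1 = 347,004,000 bytes.
Total = 4,764,909,600 bytes = 4544.17 MiB.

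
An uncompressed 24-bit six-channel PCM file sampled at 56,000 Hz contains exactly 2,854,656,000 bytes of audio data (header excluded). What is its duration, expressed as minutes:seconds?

47:12

Byte rate = 56,000 × 3 × 6 = 1,008,000 bytes/s.
Duration = 2,854,656,000 / 1,008,000 = 2,832 s.
2,832 s = 47:12.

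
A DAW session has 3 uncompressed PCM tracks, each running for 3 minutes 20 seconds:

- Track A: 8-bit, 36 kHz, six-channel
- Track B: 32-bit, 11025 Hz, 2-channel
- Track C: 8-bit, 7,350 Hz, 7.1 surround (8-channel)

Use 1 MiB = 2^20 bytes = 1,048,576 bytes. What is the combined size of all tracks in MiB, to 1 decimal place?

3 minutes 20 seconds = 200 s.
Track A: 36,000 × 200 × 1 × 6 = 43,200,000 bytes.
Track B: 11,025 × 200 × 4 × 2 = 17,640,000 bytes.
Track C: 7,350 × 200 × 1 × 8 = 11,760,000 bytes.
Total = 72,600,000 bytes = 69.2 MiB.

69.2 MiB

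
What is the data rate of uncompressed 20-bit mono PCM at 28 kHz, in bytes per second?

Bit rate = 28,000 × 20 × 1 = 560,000 bits/s.
560,000 / 8 = 70,000 bytes/s.

70,000 bytes/s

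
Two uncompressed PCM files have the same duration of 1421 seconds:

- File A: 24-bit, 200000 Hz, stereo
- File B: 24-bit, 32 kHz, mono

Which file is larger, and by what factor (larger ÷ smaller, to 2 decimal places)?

File A, by a factor of 12.50

File A: 200,000 × 3 × 2 = 1,200,000 bytes/s.
File B: 32,000 × 3 × 1 = 96,000 bytes/s.
File A is larger; ratio = 1,705,200,000 / 136,416,000 = 12.50.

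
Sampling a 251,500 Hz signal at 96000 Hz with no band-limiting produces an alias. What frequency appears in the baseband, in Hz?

Nyquist = 96,000/2 = 48,000 Hz; 251,500 Hz exceeds it.
Alias = |251,500 − 3×96,000| = |251,500 − 288,000| = 36,500 Hz.

36,500 Hz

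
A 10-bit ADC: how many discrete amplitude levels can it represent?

1,024 levels

2^10 = 1,024.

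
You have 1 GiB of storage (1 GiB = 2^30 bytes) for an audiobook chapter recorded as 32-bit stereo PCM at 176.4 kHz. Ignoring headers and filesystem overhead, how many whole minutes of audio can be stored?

Uncompressed byte rate = 176,400 × 4 × 2 = 1,411,200 bytes/s.
Capacity = 1 × 1,073,741,824 = 1,073,741,824 bytes.
1,073,741,824 / 1,411,200 ≈ 760.87 s → 12 minutes.

12 minutes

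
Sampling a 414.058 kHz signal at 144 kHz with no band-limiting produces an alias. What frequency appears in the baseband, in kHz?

Nyquist = 144,000/2 = 72,000 Hz; 414,058 Hz exceeds it.
Alias = |414,058 − 3×144,000| = |414,058 − 432,000| = 17,942 Hz = 17.942 kHz.

17.942 kHz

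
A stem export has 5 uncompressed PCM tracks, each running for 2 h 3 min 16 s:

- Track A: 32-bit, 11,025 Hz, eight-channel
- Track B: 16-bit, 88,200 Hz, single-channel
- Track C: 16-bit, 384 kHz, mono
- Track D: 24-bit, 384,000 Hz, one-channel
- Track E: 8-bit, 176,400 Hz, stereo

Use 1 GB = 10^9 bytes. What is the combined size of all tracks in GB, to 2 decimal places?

20.72 GB

2 h 3 min 16 s = 7,396 s.
Track A: 11,025 × 7,396 × 4 × 8 = 2,609,308,800 bytes.
Track B: 88,200 × 7,396 × 2 × 1 = 1,304,654,400 bytes.
Track C: 384,000 × 7,396 × 2 × 1 = 5,680,128,000 bytes.
Track D: 384,000 × 7,396 × 3 × 1 = 8,520,192,000 bytes.
Track E: 176,400 × 7,396 × 1 × 2 = 2,609,308,800 bytes.
Total = 20,723,592,000 bytes = 20.72 GB.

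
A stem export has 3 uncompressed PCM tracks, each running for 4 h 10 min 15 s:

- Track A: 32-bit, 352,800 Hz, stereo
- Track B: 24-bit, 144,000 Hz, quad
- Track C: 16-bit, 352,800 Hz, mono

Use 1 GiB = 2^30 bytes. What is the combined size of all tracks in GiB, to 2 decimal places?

4 h 10 min 15 s = 15,015 s.
Track A: 352,800 × 15,015 × 4 × 2 = 42,378,336,000 bytes.
Track B: 144,000 × 15,015 × 3 × 4 = 25,945,920,000 bytes.
Track C: 352,800 × 15,015 × 2 × 1 = 10,594,584,000 bytes.
Total = 78,918,840,000 bytes = 73.50 GiB.

73.50 GiB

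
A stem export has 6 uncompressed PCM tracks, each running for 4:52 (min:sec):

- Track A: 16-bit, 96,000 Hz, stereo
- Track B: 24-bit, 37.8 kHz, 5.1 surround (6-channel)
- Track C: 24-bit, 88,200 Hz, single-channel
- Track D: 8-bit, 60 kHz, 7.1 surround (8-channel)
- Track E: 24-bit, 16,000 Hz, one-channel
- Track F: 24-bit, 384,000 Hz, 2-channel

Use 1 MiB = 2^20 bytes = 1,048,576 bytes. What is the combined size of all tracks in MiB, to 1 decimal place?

1158.7 MiB

4:52 (min:sec) = 292 s.
Track A: 96,000 × 292 × 2 × 2 = 112,128,000 bytes.
Track B: 37,800 × 292 × 3 × 6 = 198,676,800 bytes.
Track C: 88,200 × 292 × 3 × 1 = 77,263,200 bytes.
Track D: 60,000 × 292 × 1 × 8 = 140,160,000 bytes.
Track E: 16,000 × 292 × 3 × 1 = 14,016,000 bytes.
Track F: 384,000 × 292 × 3 × 2 = 672,768,000 bytes.
Total = 1,215,012,000 bytes = 1158.7 MiB.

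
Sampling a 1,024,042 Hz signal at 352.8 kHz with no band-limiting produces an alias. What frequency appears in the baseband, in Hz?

Nyquist = 352,800/2 = 176,400 Hz; 1,024,042 Hz exceeds it.
Alias = |1,024,042 − 3×352,800| = |1,024,042 − 1,058,400| = 34,358 Hz.

34,358 Hz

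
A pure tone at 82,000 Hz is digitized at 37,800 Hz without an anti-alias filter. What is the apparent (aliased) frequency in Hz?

Nyquist = 37,800/2 = 18,900 Hz; 82,000 Hz exceeds it.
Alias = |82,000 − 2×37,800| = |82,000 − 75,600| = 6,400 Hz.

6,400 Hz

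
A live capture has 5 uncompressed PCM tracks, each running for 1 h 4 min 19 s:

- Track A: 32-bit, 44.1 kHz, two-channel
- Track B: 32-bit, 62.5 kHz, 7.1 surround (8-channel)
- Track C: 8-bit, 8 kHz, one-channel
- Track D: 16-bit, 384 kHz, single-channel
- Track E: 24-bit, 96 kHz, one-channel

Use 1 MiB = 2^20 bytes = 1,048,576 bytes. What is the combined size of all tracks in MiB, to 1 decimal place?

1 h 4 min 19 s = 3,859 s.
Track A: 44,100 × 3,859 × 4 × 2 = 1,361,455,200 bytes.
Track B: 62,500 × 3,859 × 4 × 8 = 7,718,000,000 bytes.
Track C: 8,000 × 3,859 × 1 × 1 = 30,872,000 bytes.
Track D: 384,000 × 3,859 × 2 × 1 = 2,963,712,000 bytes.
Track E: 96,000 × 3,859 × 3 × 1 = 1,111,392,000 bytes.
Total = 13,185,431,200 bytes = 12574.6 MiB.

12574.6 MiB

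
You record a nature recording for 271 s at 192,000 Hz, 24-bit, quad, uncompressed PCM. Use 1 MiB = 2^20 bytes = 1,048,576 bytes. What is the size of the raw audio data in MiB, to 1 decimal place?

595.5 MiB

Bytes = 192,000 samples/s × 271 s × 3 bytes/sample × 4 ch = 624,384,000 bytes.
624,384,000 / 1,048,576 = 595.5 MiB.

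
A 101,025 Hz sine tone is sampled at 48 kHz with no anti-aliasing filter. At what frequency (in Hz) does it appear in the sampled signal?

5,025 Hz

Nyquist = 48,000/2 = 24,000 Hz; 101,025 Hz exceeds it.
Alias = |101,025 − 2×48,000| = |101,025 − 96,000| = 5,025 Hz.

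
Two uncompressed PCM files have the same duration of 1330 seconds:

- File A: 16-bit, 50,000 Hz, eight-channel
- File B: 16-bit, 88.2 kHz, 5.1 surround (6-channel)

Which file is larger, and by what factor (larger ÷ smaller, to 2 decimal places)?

File B, by a factor of 1.32

File A: 50,000 × 2 × 8 = 800,000 bytes/s.
File B: 88,200 × 2 × 6 = 1,058,400 bytes/s.
File B is larger; ratio = 1,407,672,000 / 1,064,000,000 = 1.32.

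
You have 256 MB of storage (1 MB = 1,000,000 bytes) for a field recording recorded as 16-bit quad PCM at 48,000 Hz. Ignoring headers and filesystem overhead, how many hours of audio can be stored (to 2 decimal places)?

Uncompressed byte rate = 48,000 × 2 × 4 = 384,000 bytes/s.
Capacity = 256 × 1,000,000 = 256,000,000 bytes.
256,000,000 / 384,000 ≈ 666.67 s → 0.19 hours.

0.19 hours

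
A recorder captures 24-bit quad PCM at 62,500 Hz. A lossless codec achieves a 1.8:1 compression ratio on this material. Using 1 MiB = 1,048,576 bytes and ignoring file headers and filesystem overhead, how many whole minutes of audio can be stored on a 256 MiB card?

Uncompressed byte rate = 62,500 × 3 × 4 = 750,000 bytes/s.
After 1.8:1 compression, effective rate ≈ 416666.67 bytes/s.
Capacity = 256 × 1,048,576 = 268,435,456 bytes.
268,435,456 / effective rate ≈ 644.25 s → 10 minutes.

10 minutes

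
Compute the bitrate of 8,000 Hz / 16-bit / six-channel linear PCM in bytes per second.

Bit rate = 8,000 × 16 × 6 = 768,000 bits/s.
768,000 / 8 = 96,000 bytes/s.

96,000 bytes/s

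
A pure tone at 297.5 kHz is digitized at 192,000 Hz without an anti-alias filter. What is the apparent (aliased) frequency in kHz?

86.5 kHz

Nyquist = 192,000/2 = 96,000 Hz; 297,500 Hz exceeds it.
Alias = |297,500 − 2×192,000| = |297,500 − 384,000| = 86,500 Hz = 86.5 kHz.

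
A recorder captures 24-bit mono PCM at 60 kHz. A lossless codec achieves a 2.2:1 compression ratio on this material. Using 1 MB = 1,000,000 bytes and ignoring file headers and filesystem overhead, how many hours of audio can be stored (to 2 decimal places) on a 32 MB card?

0.11 hours

Uncompressed byte rate = 60,000 × 3 × 1 = 180,000 bytes/s.
After 2.2:1 compression, effective rate ≈ 81818.18 bytes/s.
Capacity = 32 × 1,000,000 = 32,000,000 bytes.
32,000,000 / effective rate ≈ 391.11 s → 0.11 hours.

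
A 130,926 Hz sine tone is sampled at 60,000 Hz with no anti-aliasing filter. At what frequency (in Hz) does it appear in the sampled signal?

10,926 Hz

Nyquist = 60,000/2 = 30,000 Hz; 130,926 Hz exceeds it.
Alias = |130,926 − 2×60,000| = |130,926 − 120,000| = 10,926 Hz.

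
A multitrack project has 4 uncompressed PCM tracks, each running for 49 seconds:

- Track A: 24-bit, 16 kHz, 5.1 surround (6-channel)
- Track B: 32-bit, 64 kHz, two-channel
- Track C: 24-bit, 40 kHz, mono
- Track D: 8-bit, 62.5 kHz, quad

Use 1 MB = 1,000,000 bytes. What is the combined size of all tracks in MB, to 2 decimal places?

Track A: 16,000 × 49 × 3 × 6 = 14,112,000 bytes.
Track B: 64,000 × 49 × 4 × 2 = 25,088,000 bytes.
Track C: 40,000 × 49 × 3 × 1 = 5,880,000 bytes.
Track D: 62,500 × 49 × 1 × 4 = 12,250,000 bytes.
Total = 57,330,000 bytes = 57.33 MB.

57.33 MB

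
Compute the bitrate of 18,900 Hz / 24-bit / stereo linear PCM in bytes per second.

Bit rate = 18,900 × 24 × 2 = 907,200 bits/s.
907,200 / 8 = 113,400 bytes/s.

113,400 bytes/s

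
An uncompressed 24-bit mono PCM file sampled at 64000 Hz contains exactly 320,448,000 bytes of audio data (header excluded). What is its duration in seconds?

1,669 seconds

Byte rate = 64,000 × 3 × 1 = 192,000 bytes/s.
Duration = 320,448,000 / 192,000 = 1,669 s.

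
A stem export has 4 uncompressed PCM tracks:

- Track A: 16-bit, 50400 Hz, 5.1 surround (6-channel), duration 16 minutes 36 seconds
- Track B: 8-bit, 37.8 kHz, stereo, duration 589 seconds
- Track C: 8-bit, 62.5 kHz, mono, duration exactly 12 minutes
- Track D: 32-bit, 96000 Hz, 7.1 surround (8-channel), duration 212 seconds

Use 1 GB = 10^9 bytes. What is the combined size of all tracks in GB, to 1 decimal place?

1.3 GB

Track A: 16 minutes 36 seconds = 996 s; 50,400 × 996 × 2 × 6 = 602,380,800 bytes.
Track B: 37,800 × 589 × 1 × 2 = 44,528,400 bytes.
Track C: exactly 12 minutes = 720 s; 62,500 × 720 × 1 × 1 = 45,000,000 bytes.
Track D: 96,000 × 212 × 4 × 8 = 651,264,000 bytes.
Total = 1,343,173,200 bytes = 1.3 GB.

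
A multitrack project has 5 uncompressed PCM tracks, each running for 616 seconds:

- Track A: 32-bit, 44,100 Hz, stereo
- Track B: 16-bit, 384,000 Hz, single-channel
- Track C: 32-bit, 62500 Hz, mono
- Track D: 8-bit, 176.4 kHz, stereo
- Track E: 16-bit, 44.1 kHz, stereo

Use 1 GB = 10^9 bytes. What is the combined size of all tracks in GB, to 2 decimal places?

1.17 GB

Track A: 44,100 × 616 × 4 × 2 = 217,324,800 bytes.
Track B: 384,000 × 616 × 2 × 1 = 473,088,000 bytes.
Track C: 62,500 × 616 × 4 × 1 = 154,000,000 bytes.
Track D: 176,400 × 616 × 1 × 2 = 217,324,800 bytes.
Track E: 44,100 × 616 × 2 × 2 = 108,662,400 bytes.
Total = 1,170,400,000 bytes = 1.17 GB.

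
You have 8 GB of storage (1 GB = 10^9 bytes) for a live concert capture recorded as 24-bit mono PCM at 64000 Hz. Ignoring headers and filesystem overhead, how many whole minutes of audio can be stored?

Uncompressed byte rate = 64,000 × 3 × 1 = 192,000 bytes/s.
Capacity = 8 × 1,000,000,000 = 8,000,000,000 bytes.
8,000,000,000 / 192,000 ≈ 41666.67 s → 694 minutes.

694 minutes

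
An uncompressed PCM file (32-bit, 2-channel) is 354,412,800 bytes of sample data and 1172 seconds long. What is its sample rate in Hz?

37,800 Hz

Bytes = sample_rate × seconds × bytes_per_sample × channels.
sample_rate = 354,412,800 / (1,172 × 4 × 2) = 354,412,800 / 9,376 = 37,800 Hz.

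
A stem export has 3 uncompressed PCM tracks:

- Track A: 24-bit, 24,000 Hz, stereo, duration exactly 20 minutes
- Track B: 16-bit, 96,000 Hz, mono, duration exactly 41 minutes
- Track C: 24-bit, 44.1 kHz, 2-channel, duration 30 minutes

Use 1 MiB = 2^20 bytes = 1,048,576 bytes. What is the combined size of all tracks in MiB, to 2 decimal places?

1069.45 MiB

Track A: exactly 20 minutes = 1,200 s; 24,000 × 1,200 × 3 × 2 = 172,800,000 bytes.
Track B: exactly 41 minutes = 2,460 s; 96,000 × 2,460 × 2 × 1 = 472,320,000 bytes.
Track C: 30 minutes = 1,800 s; 44,100 × 1,800 × 3 × 2 = 476,280,000 bytes.
Total = 1,121,400,000 bytes = 1069.45 MiB.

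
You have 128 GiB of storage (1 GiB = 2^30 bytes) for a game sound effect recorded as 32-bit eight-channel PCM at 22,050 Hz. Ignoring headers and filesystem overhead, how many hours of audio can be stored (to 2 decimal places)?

54.11 hours

Uncompressed byte rate = 22,050 × 4 × 8 = 705,600 bytes/s.
Capacity = 128 × 1,073,741,824 = 137,438,953,472 bytes.
137,438,953,472 / 705,600 ≈ 194783.1 s → 54.11 hours.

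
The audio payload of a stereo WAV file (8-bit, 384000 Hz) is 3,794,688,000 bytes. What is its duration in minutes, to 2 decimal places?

Byte rate = 384,000 × 1 × 2 = 768,000 bytes/s.
Duration = 3,794,688,000 / 768,000 = 4,941 s.
4,941 s / 60 = 82.35 minutes.

82.35 minutes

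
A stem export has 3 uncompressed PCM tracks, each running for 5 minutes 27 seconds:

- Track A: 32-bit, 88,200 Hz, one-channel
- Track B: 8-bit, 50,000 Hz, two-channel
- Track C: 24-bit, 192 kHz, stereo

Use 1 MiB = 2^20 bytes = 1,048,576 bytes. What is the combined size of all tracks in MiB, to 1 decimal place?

500.5 MiB

5 minutes 27 seconds = 327 s.
Track A: 88,200 × 327 × 4 × 1 = 115,365,600 bytes.
Track B: 50,000 × 327 × 1 × 2 = 32,700,000 bytes.
Track C: 192,000 × 327 × 3 × 2 = 376,704,000 bytes.
Total = 524,769,600 bytes = 500.5 MiB.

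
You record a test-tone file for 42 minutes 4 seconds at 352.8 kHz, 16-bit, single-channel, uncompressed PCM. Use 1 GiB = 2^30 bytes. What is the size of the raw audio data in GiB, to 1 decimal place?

1.7 GiB

Duration = 42 minutes 4 seconds = 2,524 s.
Bytes = 352,800 samples/s × 2,524 s × 2 bytes/sample × 1 ch = 1,780,934,400 bytes.
1,780,934,400 / 1,073,741,824 = 1.7 GiB.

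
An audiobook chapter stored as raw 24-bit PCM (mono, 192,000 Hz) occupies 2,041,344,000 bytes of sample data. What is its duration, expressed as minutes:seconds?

59:04

Byte rate = 192,000 × 3 × 1 = 576,000 bytes/s.
Duration = 2,041,344,000 / 576,000 = 3,544 s.
3,544 s = 59:04.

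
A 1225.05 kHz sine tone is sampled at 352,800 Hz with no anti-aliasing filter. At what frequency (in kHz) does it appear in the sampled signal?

166.65 kHz

Nyquist = 352,800/2 = 176,400 Hz; 1,225,050 Hz exceeds it.
Alias = |1,225,050 − 3×352,800| = |1,225,050 − 1,058,400| = 166,650 Hz = 166.65 kHz.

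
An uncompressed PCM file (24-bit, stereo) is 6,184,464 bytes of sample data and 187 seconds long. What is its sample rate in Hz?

5,512 Hz

Bytes = sample_rate × seconds × bytes_per_sample × channels.
sample_rate = 6,184,464 / (187 × 3 × 2) = 6,184,464 / 1,122 = 5,512 Hz.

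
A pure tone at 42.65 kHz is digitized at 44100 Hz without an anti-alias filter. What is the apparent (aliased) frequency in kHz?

Nyquist = 44,100/2 = 22,050 Hz; 42,650 Hz exceeds it.
Alias = |42,650 − 1×44,100| = |42,650 − 44,100| = 1,450 Hz = 1.45 kHz.

1.45 kHz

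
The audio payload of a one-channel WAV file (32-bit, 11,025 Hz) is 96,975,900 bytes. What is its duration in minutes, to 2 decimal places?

36.65 minutes

Byte rate = 11,025 × 4 × 1 = 44,100 bytes/s.
Duration = 96,975,900 / 44,100 = 2,199 s.
2,199 s / 60 = 36.65 minutes.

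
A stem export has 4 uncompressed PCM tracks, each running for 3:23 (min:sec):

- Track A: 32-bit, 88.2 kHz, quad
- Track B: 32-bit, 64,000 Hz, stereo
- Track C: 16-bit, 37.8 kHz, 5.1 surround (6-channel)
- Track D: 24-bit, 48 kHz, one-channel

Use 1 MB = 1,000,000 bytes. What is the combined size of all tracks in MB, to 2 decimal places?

3:23 (min:sec) = 203 s.
Track A: 88,200 × 203 × 4 × 4 = 286,473,600 bytes.
Track B: 64,000 × 203 × 4 × 2 = 103,936,000 bytes.
Track C: 37,800 × 203 × 2 × 6 = 92,080,800 bytes.
Track D: 48,000 × 203 × 3 × 1 = 29,232,000 bytes.
Total = 511,722,400 bytes = 511.72 MB.

511.72 MB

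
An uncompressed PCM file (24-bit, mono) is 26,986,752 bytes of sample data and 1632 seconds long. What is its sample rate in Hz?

Bytes = sample_rate × seconds × bytes_per_sample × channels.
sample_rate = 26,986,752 / (1,632 × 3 × 1) = 26,986,752 / 4,896 = 5,512 Hz.

5,512 Hz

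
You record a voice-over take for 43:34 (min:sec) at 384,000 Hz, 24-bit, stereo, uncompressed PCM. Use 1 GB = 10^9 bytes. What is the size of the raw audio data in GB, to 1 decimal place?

6.0 GB

Duration = 43:34 (min:sec) = 2,614 s.
Bytes = 384,000 samples/s × 2,614 s × 3 bytes/sample × 2 ch = 6,022,656,000 bytes.
6,022,656,000 / 1,000,000,000 = 6.0 GB.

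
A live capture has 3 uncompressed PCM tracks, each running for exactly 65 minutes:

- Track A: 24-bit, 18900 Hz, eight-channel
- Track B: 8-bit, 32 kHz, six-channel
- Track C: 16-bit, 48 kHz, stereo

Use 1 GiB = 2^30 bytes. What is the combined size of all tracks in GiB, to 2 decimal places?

exactly 65 minutes = 3,900 s.
Track A: 18,900 × 3,900 × 3 × 8 = 1,769,040,000 bytes.
Track B: 32,000 × 3,900 × 1 × 6 = 748,800,000 bytes.
Track C: 48,000 × 3,900 × 2 × 2 = 748,800,000 bytes.
Total = 3,266,640,000 bytes = 3.04 GiB.

3.04 GiB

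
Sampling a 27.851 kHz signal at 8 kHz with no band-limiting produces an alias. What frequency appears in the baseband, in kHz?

Nyquist = 8,000/2 = 4,000 Hz; 27,851 Hz exceeds it.
Alias = |27,851 − 3×8,000| = |27,851 − 24,000| = 3,851 Hz = 3.851 kHz.

3.851 kHz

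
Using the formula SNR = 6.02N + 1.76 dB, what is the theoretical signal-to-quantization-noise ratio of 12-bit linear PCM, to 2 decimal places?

6.02 × 12 + 1.76 = 74.00 dB.

74.00 dB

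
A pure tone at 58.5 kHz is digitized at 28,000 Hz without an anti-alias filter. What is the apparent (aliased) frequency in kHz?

2.5 kHz

Nyquist = 28,000/2 = 14,000 Hz; 58,500 Hz exceeds it.
Alias = |58,500 − 2×28,000| = |58,500 − 56,000| = 2,500 Hz = 2.5 kHz.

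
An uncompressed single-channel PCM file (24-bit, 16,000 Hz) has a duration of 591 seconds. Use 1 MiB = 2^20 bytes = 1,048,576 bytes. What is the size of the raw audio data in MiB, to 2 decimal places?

27.05 MiB

Bytes = 16,000 samples/s × 591 s × 3 bytes/sample × 1 ch = 28,368,000 bytes.
28,368,000 / 1,048,576 = 27.05 MiB.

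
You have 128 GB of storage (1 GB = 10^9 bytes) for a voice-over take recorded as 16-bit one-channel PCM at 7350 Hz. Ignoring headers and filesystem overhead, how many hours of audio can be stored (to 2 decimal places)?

2418.75 hours

Uncompressed byte rate = 7,350 × 2 × 1 = 14,700 bytes/s.
Capacity = 128 × 1,000,000,000 = 128,000,000,000 bytes.
128,000,000,000 / 14,700 ≈ 8707482.99 s → 2418.75 hours.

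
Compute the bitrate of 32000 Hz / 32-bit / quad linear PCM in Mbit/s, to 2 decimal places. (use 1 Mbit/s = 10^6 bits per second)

4.10 Mbit/s

Bit rate = 32,000 × 32 × 4 = 4,096,000 bits/s.
= 4.10 Mbit/s.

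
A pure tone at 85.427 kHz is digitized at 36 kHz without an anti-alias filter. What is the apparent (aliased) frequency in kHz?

Nyquist = 36,000/2 = 18,000 Hz; 85,427 Hz exceeds it.
Alias = |85,427 − 2×36,000| = |85,427 − 72,000| = 13,427 Hz = 13.427 kHz.

13.427 kHz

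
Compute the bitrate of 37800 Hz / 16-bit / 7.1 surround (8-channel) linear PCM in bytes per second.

604,800 bytes/s

Bit rate = 37,800 × 16 × 8 = 4,838,400 bits/s.
4,838,400 / 8 = 604,800 bytes/s.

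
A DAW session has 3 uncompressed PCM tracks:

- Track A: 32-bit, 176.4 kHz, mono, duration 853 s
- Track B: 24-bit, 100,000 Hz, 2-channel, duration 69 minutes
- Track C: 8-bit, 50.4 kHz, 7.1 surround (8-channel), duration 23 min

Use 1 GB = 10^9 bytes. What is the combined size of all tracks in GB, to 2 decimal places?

3.64 GB

Track A: 176,400 × 853 × 4 × 1 = 601,876,800 bytes.
Track B: 69 minutes = 4,140 s; 100,000 × 4,140 × 3 × 2 = 2,484,000,000 bytes.
Track C: 23 min = 1,380 s; 50,400 × 1,380 × 1 × 8 = 556,416,000 bytes.
Total = 3,642,292,800 bytes = 3.64 GB.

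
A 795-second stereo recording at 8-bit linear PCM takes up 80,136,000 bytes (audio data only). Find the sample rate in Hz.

Bytes = sample_rate × seconds × bytes_per_sample × channels.
sample_rate = 80,136,000 / (795 × 1 × 2) = 80,136,000 / 1,590 = 50,400 Hz.

50,400 Hz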